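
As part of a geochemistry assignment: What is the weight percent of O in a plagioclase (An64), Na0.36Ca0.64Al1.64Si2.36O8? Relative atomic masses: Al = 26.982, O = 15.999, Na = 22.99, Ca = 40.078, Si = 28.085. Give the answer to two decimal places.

46.98 weight percent

M(Na0.36Ca0.64Al1.64Si2.36O8) = 272.449 g/mol.
O contributes 8 × 15.999 = 127.992 g per mole.
127.992/272.449 = 0.4698 → 46.98%.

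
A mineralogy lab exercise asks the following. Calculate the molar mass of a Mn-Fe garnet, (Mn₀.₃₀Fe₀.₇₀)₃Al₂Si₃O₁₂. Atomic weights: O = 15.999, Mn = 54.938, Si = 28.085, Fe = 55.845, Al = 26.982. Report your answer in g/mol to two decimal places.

Mn: 0.90 × 54.938 = 49.4442
Fe: 2.10 × 55.845 = 117.2745
Al: 2 × 26.982 = 53.9640
Si: 3 × 28.085 = 84.2550
O: 12 × 15.999 = 191.9880
Summing the contributions gives the formula mass.

496.93 g/mol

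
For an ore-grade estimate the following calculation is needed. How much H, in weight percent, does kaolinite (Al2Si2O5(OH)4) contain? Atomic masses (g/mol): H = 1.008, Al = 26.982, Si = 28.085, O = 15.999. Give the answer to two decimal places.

M(Al2Si2O5(OH)4) = 258.157 g/mol.
H contributes 4 × 1.008 = 4.032 g per mole.
4.032/258.157 = 0.0156 → 1.56%.

1.56 weight percent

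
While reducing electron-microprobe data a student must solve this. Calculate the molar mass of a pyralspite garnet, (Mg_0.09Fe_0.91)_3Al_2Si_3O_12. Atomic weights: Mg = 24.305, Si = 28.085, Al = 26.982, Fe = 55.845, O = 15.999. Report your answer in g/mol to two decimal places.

M = 0.27×24.305 + 2.73×55.845 + 2×26.982 + 3×28.085 + 12×15.999

489.23 g/mol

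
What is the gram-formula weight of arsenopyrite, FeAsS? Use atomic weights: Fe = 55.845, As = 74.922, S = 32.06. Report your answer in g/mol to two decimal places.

The formula mass is the sum 1·55.845 + 1·74.922 + 1·32.06.

162.83 g/mol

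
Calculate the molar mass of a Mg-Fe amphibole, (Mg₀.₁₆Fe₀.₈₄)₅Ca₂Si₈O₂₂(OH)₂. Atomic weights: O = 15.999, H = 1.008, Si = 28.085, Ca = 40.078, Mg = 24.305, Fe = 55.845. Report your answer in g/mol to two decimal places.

944.82 g/mol

The formula mass is the sum 0.80(24.305) + 4.20(55.845) + 2(40.078) + 8(28.085) + 24(15.999) + 2(1.008).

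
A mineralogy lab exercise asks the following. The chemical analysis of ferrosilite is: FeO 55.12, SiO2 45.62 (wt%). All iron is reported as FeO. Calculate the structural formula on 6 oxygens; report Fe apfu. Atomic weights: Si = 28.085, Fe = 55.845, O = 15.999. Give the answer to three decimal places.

2.014 Fe apfu

FeO (M=71.844): mol = 0.76722; Fe = 0.76722, O = 0.76722.
SiO2 (M=60.083): mol = 0.75928; Si = 0.75928, O = 1.51856.
ΣO = 2.28578; factor = 6/ΣO = 2.62492.
Fe apfu = 0.76722 × 2.62492 = 2.014.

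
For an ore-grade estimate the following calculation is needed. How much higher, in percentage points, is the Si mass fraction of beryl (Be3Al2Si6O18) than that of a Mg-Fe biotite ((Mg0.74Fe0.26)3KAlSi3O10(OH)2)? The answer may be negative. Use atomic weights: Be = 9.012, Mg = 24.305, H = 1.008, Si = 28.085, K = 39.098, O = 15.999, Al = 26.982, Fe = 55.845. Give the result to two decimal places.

M(Be3Al2Si6O18) = 537.492 g/mol, so wt% Si = 168.510/537.492 × 100 = 31.35%.
M((Mg0.74Fe0.26)3KAlSi3O10(OH)2) = 441.855 g/mol, so wt% Si = 84.255/441.855 × 100 = 19.07%.
31.35 − 19.07 = 12.28 pp.

12.28 percentage points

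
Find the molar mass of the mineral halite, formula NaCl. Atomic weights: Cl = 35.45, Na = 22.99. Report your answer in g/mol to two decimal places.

58.44 g/mol

The formula mass is the sum 1*22.99 + 1*35.45.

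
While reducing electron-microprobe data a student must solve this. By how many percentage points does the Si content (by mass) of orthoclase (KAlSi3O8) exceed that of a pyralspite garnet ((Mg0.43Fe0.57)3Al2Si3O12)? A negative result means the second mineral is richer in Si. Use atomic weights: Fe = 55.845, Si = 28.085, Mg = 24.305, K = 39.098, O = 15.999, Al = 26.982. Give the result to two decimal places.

11.84 percentage points

First mineral: 84.255 g Si in 278.327 g formula = 30.27 wt% Si.
Second mineral: 84.255 g Si in 457.055 g formula = 18.43 wt% Si.
30.27% − 18.43% gives a difference of 11.84 percentage points.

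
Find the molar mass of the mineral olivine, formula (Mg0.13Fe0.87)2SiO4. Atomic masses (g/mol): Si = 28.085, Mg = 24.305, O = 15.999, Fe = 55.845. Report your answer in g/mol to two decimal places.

The formula mass is the sum 0.26×24.305 + 1.74×55.845 + 1×28.085 + 4×15.999.

195.57 g/mol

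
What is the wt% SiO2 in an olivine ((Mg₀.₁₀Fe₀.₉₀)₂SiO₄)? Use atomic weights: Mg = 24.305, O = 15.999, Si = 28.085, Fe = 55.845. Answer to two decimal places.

30.43 wt%

Formula mass = 197.463 g/mol.
1 Si → 1.0000 mol SiO2 per formula unit; M(SiO2) = 60.083, so SiO2 mass = 60.083 g.
60.083/197.463 × 100 = 30.43 wt%.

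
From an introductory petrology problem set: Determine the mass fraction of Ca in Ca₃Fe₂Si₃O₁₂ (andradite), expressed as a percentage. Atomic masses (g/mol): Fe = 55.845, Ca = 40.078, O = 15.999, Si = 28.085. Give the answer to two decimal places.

Formula mass = 3×40.078 + 2×55.845 + 3×28.085 + 12×15.999 = 508.167 g/mol, of which 120.234 g is Ca.
So Ca makes up 120.234/508.167 = 0.2366 of the mass, i.e. 23.66%.

23.66 wt%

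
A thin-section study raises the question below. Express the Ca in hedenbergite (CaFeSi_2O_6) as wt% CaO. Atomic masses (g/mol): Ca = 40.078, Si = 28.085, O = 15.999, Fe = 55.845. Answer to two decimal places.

22.60 wt%

Formula mass = 248.087 g/mol.
1 Ca → 1.0000 mol CaO per formula unit; M(CaO) = 56.077, so CaO mass = 56.077 g.
56.077/248.087 × 100 = 22.60 wt%.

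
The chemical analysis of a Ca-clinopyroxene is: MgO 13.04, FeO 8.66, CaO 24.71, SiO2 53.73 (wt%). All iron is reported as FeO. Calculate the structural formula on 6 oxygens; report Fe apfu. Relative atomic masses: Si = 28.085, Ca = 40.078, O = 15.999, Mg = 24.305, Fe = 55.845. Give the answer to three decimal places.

0.271 Fe apfu

MgO: 13.04/40.304 = 0.32354 mol → 0.32354 mol Mg, 0.32354 mol O.
FeO: 8.66/71.844 = 0.12054 mol → 0.12054 mol Fe, 0.12054 mol O.
CaO: 24.71/56.077 = 0.44064 mol → 0.44064 mol Ca, 0.44064 mol O.
SiO2: 53.73/60.083 = 0.89426 mol → 0.89426 mol Si, 1.78852 mol O.
Total oxygen = 2.67324 mol. Normalization factor = 6/2.67324 = 2.24447.
Fe per 6 O = 0.12054 × 2.24447 = 0.271.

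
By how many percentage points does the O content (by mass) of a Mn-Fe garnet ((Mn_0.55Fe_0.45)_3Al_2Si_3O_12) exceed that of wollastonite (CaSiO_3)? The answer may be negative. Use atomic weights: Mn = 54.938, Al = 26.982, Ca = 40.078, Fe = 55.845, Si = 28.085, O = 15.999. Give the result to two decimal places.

O in (Mn_0.55Fe_0.45)_3Al_2Si_3O_12: molar mass 496.245 g/mol; 12×15.999 = 191.988 g → 38.69 wt%.
O in CaSiO_3: molar mass 116.160 g/mol; 3×15.999 = 47.997 g → 41.32 wt%.
Difference = 38.69 − 41.32 = -2.63 percentage points.

-2.63 percentage points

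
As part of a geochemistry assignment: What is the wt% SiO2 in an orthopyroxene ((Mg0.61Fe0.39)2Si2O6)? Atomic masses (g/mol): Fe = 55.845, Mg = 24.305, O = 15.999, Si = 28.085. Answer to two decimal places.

53.32 wt%

Molar mass of (Mg0.61Fe0.39)2Si2O6 = 1.22*24.305 + 0.78*55.845 + 2*28.085 + 6*15.999 = 225.375 g/mol.
Each formula unit contains 2 Si, equivalent to 2/1 = 2.0000 mol SiO2.
M(SiO2) = 1×28.085 + 2×15.999 = 60.083 g/mol.
Mass of SiO2 per formula unit = 2.0000 × 60.083 = 120.166 g.
SiO2 wt% = 120.166 / 225.375 × 100 = 53.32%.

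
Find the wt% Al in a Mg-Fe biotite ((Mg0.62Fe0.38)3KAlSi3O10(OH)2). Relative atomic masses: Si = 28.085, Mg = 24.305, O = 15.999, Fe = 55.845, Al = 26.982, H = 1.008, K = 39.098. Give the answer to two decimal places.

5.95 mass %

M((Mg0.62Fe0.38)3KAlSi3O10(OH)2) = 453.210 g/mol.
Al contributes 1 × 26.982 = 26.982 g per mole.
26.982/453.210 = 0.0595 → 5.95%.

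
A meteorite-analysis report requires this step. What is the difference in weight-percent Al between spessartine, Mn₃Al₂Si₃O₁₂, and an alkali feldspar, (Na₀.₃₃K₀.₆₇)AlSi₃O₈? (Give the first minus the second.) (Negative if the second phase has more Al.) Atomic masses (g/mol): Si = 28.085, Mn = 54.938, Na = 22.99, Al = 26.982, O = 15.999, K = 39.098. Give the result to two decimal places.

1.02 percentage points

First mineral: 53.964 g Al in 495.021 g formula = 10.90 wt% Al.
Second mineral: 26.982 g Al in 273.011 g formula = 9.88 wt% Al.
10.90% − 9.88% gives a difference of 1.02 percentage points.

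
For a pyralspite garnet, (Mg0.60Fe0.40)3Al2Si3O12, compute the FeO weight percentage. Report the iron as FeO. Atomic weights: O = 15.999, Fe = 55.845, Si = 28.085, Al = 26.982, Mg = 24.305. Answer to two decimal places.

19.55 wt%

M((Mg0.60Fe0.40)3Al2Si3O12) = 440.970 g/mol; M(FeO) = 71.844 g/mol.
Moles FeO per formula unit = 1.20 Fe ÷ 1 = 1.2000.
FeO fraction = (1.2000 × 71.844) / 440.970 = 86.213/440.970 = 0.1955.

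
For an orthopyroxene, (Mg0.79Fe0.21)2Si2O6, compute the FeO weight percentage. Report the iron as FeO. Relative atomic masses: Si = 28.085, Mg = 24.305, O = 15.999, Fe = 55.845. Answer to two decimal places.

14.10 wt%

M((Mg0.79Fe0.21)2Si2O6) = 214.021 g/mol; M(FeO) = 71.844 g/mol.
Moles FeO per formula unit = 0.42 Fe ÷ 1 = 0.4200.
FeO fraction = (0.4200 × 71.844) / 214.021 = 30.174/214.021 = 0.1410.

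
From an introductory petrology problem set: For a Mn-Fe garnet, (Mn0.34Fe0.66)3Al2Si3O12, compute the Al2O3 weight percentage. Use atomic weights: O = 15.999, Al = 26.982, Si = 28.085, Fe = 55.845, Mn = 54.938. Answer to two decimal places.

20.52 wt%

M((Mn0.34Fe0.66)3Al2Si3O12) = 496.817 g/mol; M(Al2O3) = 101.961 g/mol.
Moles Al2O3 per formula unit = 2 Al ÷ 2 = 1.0000.
Al2O3 fraction = (1.0000 × 101.961) / 496.817 = 101.961/496.817 = 0.2052.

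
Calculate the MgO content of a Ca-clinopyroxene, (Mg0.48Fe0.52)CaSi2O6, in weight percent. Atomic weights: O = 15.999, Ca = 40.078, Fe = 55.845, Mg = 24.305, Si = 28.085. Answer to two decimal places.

M((Mg0.48Fe0.52)CaSi2O6) = 232.948 g/mol; M(MgO) = 40.304 g/mol.
Moles MgO per formula unit = 0.48 Mg ÷ 1 = 0.4800.
MgO fraction = (0.4800 × 40.304) / 232.948 = 19.346/232.948 = 0.0830.

8.30 wt%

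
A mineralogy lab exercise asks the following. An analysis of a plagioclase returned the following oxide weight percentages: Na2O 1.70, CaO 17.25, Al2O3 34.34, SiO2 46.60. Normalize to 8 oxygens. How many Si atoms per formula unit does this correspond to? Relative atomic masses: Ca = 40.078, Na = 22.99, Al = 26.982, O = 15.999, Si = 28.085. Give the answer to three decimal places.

2.142 Si apfu

Na2O (M=61.979): mol = 0.02743; Na = 0.05486, O = 0.02743.
CaO (M=56.077): mol = 0.30761; Ca = 0.30761, O = 0.30761.
Al2O3 (M=101.961): mol = 0.33680; Al = 0.67360, O = 1.01040.
SiO2 (M=60.083): mol = 0.77559; Si = 0.77559, O = 1.55118.
ΣO = 2.89662; factor = 8/ΣO = 2.76184.
Si apfu = 0.77559 × 2.76184 = 2.142.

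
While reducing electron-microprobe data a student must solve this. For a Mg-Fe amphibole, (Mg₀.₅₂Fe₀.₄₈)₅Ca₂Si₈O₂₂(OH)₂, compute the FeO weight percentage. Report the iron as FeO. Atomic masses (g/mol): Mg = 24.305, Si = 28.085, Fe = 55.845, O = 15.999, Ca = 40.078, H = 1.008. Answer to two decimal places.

Formula mass = 888.049 g/mol.
2.40 Fe → 2.4000 mol FeO per formula unit; M(FeO) = 71.844, so FeO mass = 172.426 g.
172.426/888.049 × 100 = 19.42 wt%.

19.42 wt%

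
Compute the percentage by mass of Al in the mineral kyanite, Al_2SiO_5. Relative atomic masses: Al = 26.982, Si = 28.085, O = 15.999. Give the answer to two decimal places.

Formula mass = 2*26.982 + 1*28.085 + 5*15.999 = 162.044 g/mol, of which 53.964 g is Al.
So Al makes up 53.964/162.044 = 0.3330 of the mass, i.e. 33.30%.

33.30 mass %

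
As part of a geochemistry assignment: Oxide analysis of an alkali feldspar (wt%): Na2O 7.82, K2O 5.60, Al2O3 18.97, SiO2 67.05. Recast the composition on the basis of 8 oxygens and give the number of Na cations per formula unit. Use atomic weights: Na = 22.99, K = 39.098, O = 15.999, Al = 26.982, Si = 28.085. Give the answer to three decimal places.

0.678 Na apfu

Na2O: 7.82/61.979 = 0.12617 mol → 0.25234 mol Na, 0.12617 mol O.
K2O: 5.60/94.195 = 0.05945 mol → 0.11890 mol K, 0.05945 mol O.
Al2O3: 18.97/101.961 = 0.18605 mol → 0.37210 mol Al, 0.55815 mol O.
SiO2: 67.05/60.083 = 1.11596 mol → 1.11596 mol Si, 2.23192 mol O.
Total oxygen = 2.97569 mol. Normalization factor = 8/2.97569 = 2.68845.
Na per 8 O = 0.25234 × 2.68845 = 0.678.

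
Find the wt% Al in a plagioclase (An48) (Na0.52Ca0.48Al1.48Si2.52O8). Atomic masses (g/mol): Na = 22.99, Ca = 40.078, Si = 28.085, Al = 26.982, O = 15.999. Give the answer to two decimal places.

14.80 weight percent

M(Na0.52Ca0.48Al1.48Si2.52O8) = 269.892 g/mol.
Al contributes 1.48 × 26.982 = 39.933 g per mole.
39.933/269.892 = 0.1480 → 14.80%.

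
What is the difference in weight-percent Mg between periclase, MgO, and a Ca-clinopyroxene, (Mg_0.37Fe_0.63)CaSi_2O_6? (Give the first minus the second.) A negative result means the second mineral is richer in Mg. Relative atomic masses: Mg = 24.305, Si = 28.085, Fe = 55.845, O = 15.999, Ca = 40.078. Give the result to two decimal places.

First mineral: 24.305 g Mg in 40.304 g formula = 60.30 wt% Mg.
Second mineral: 8.993 g Mg in 236.417 g formula = 3.80 wt% Mg.
60.30% − 3.80% gives a difference of 56.50 percentage points.

56.50 percentage points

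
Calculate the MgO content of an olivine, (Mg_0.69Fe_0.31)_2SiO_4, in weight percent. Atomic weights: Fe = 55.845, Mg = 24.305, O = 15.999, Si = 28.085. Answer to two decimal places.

Molar mass of (Mg_0.69Fe_0.31)_2SiO_4 = 1.38×24.305 + 0.62×55.845 + 1×28.085 + 4×15.999 = 160.246 g/mol.
Each formula unit contains 1.38 Mg, equivalent to 1.38/1 = 1.3800 mol MgO.
M(MgO) = 1×24.305 + 1×15.999 = 40.304 g/mol.
Mass of MgO per formula unit = 1.3800 × 40.304 = 55.620 g.
MgO wt% = 55.620 / 160.246 × 100 = 34.71%.

34.71 wt%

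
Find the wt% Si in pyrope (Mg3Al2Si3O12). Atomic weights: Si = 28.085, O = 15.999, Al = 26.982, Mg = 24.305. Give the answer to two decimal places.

20.90 weight percent

Formula mass = 3·24.305 + 2·26.982 + 3·28.085 + 12·15.999 = 403.122 g/mol, of which 84.255 g is Si.
So Si makes up 84.255/403.122 = 0.2090 of the mass, i.e. 20.90%.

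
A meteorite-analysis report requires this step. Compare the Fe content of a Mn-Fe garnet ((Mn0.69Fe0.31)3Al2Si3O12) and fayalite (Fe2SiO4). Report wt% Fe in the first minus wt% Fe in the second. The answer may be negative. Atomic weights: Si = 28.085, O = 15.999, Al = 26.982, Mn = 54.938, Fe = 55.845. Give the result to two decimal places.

First mineral: 51.936 g Fe in 495.865 g formula = 10.47 wt% Fe.
Second mineral: 111.690 g Fe in 203.771 g formula = 54.81 wt% Fe.
10.47% − 54.81% gives a difference of -44.34 percentage points.

-44.34 percentage points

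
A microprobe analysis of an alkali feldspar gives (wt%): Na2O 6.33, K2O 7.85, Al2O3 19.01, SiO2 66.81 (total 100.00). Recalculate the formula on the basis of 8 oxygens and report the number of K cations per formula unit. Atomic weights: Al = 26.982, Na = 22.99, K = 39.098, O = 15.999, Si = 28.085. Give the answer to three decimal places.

0.449 K apfu

6.33 wt% Na2O ÷ 61.979 g/mol = 0.10213 mol, giving 0.20426 Na and 0.10213 O.
7.85 wt% K2O ÷ 94.195 g/mol = 0.08334 mol, giving 0.16668 K and 0.08334 O.
19.01 wt% Al2O3 ÷ 101.961 g/mol = 0.18644 mol, giving 0.37288 Al and 0.55932 O.
66.81 wt% SiO2 ÷ 60.083 g/mol = 1.11196 mol, giving 1.11196 Si and 2.22392 O.
Oxygen sums to 2.96871; scaling by 8/2.96871 = 2.69477 puts the formula on 8 O.
K: 0.16668 × 2.69477 = 0.449 atoms per formula unit.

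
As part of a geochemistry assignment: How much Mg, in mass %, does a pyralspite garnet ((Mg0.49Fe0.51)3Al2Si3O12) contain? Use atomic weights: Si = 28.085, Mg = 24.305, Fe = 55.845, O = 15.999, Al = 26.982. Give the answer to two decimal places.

7.92 mass %

Formula mass = 1.47*24.305 + 1.53*55.845 + 2*26.982 + 3*28.085 + 12*15.999 = 451.378 g/mol, of which 35.728 g is Mg.
So Mg makes up 35.728/451.378 = 0.0792 of the mass, i.e. 7.92%.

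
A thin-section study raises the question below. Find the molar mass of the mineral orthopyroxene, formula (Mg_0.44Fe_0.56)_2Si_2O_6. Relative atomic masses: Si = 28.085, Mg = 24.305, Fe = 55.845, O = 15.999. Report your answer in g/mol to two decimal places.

236.10 g/mol

The formula mass is the sum 0.88·24.305 + 1.12·55.845 + 2·28.085 + 6·15.999.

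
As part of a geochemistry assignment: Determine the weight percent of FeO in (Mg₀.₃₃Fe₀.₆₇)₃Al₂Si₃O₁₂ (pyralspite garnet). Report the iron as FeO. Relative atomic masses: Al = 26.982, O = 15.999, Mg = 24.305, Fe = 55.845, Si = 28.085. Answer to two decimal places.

Molar mass of (Mg₀.₃₃Fe₀.₆₇)₃Al₂Si₃O₁₂ = 0.99·24.305 + 2.01·55.845 + 2·26.982 + 3·28.085 + 12·15.999 = 466.517 g/mol.
Each formula unit contains 2.01 Fe, equivalent to 2.01/1 = 2.0100 mol FeO.
M(FeO) = 1×55.845 + 1×15.999 = 71.844 g/mol.
Mass of FeO per formula unit = 2.0100 × 71.844 = 144.406 g.
FeO wt% = 144.406 / 466.517 × 100 = 30.95%.

30.95 wt%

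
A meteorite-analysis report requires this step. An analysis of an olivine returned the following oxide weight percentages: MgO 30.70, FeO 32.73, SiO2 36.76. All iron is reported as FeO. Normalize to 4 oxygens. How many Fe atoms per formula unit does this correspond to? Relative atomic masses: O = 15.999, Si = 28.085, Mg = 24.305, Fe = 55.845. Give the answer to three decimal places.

0.747 Fe apfu

MgO (M=40.304): mol = 0.76171; Mg = 0.76171, O = 0.76171.
FeO (M=71.844): mol = 0.45557; Fe = 0.45557, O = 0.45557.
SiO2 (M=60.083): mol = 0.61182; Si = 0.61182, O = 1.22364.
ΣO = 2.44092; factor = 4/ΣO = 1.63873.
Fe apfu = 0.45557 × 1.63873 = 0.747.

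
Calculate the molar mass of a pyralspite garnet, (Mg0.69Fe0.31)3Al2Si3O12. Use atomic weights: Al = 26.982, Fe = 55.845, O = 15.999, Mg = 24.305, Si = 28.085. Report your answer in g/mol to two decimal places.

The formula mass is the sum 2.07(24.305) + 0.93(55.845) + 2(26.982) + 3(28.085) + 12(15.999).

432.45 g/mol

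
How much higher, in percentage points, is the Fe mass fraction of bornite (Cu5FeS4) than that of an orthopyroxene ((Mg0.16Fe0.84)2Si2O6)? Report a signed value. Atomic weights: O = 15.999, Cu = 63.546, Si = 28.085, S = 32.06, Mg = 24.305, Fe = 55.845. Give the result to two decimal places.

-25.84 percentage points

M(Cu5FeS4) = 501.815 g/mol, so wt% Fe = 55.845/501.815 × 100 = 11.13%.
M((Mg0.16Fe0.84)2Si2O6) = 253.761 g/mol, so wt% Fe = 93.820/253.761 × 100 = 36.97%.
11.13 − 36.97 = -25.84 pp.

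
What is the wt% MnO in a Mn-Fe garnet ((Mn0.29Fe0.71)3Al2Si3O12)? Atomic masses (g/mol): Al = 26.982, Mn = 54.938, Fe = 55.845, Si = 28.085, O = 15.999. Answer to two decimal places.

M((Mn0.29Fe0.71)3Al2Si3O12) = 496.953 g/mol; M(MnO) = 70.937 g/mol.
Moles MnO per formula unit = 0.87 Mn ÷ 1 = 0.8700.
MnO fraction = (0.8700 × 70.937) / 496.953 = 61.715/496.953 = 0.1242.

12.42 wt%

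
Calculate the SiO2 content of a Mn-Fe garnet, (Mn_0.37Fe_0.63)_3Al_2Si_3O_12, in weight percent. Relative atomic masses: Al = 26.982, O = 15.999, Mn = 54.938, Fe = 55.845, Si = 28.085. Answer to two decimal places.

36.29 wt%

Formula mass = 496.735 g/mol.
3 Si → 3.0000 mol SiO2 per formula unit; M(SiO2) = 60.083, so SiO2 mass = 180.249 g.
180.249/496.735 × 100 = 36.29 wt%.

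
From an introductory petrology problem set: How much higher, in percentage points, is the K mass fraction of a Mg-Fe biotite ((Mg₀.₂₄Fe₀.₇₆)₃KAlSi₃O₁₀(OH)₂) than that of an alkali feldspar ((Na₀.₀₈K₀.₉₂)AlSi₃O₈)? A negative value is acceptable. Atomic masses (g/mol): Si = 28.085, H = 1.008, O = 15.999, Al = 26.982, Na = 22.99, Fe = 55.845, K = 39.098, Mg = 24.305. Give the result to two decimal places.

-4.99 percentage points

M((Mg₀.₂₄Fe₀.₇₆)₃KAlSi₃O₁₀(OH)₂) = 489.165 g/mol, so wt% K = 39.098/489.165 × 100 = 7.99%.
M((Na₀.₀₈K₀.₉₂)AlSi₃O₈) = 277.038 g/mol, so wt% K = 35.970/277.038 × 100 = 12.98%.
7.99 − 12.98 = -4.99 pp.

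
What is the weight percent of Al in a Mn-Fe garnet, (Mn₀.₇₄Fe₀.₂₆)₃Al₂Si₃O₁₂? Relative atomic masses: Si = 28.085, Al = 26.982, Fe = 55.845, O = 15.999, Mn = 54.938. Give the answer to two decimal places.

10.89 wt%

Formula mass = 2.22·54.938 + 0.78·55.845 + 2·26.982 + 3·28.085 + 12·15.999 = 495.728 g/mol, of which 53.964 g is Al.
So Al makes up 53.964/495.728 = 0.1089 of the mass, i.e. 10.89%.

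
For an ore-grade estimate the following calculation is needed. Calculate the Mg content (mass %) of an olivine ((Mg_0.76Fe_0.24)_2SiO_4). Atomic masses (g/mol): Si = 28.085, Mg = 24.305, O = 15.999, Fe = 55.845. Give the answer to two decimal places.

Molar mass of (Mg_0.76Fe_0.24)_2SiO_4: 1.52×24.305 + 0.48×55.845 + 1×28.085 + 4×15.999 = 155.830 g/mol.
Mass of Mg per formula unit: 1.52 × 24.305 = 36.944 g.
Weight fraction Mg = 36.944 / 155.830 = 0.2371.

23.71 mass %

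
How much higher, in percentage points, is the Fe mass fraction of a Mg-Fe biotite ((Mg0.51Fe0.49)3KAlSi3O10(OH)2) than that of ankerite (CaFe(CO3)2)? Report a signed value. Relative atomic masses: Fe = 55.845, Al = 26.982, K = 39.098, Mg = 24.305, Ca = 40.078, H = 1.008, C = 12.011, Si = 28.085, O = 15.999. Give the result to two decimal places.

-8.15 percentage points

Fe in (Mg0.51Fe0.49)3KAlSi3O10(OH)2: molar mass 463.618 g/mol; 1.47×55.845 = 82.092 g → 17.71 wt%.
Fe in CaFe(CO3)2: molar mass 215.939 g/mol; 1×55.845 = 55.845 g → 25.86 wt%.
Difference = 17.71 − 25.86 = -8.15 percentage points.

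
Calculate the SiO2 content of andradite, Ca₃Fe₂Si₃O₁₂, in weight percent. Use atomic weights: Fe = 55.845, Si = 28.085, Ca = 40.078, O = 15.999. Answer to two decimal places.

35.47 wt%

Molar mass of Ca₃Fe₂Si₃O₁₂ = 3·40.078 + 2·55.845 + 3·28.085 + 12·15.999 = 508.167 g/mol.
Each formula unit contains 3 Si, equivalent to 3/1 = 3.0000 mol SiO2.
M(SiO2) = 1×28.085 + 2×15.999 = 60.083 g/mol.
Mass of SiO2 per formula unit = 3.0000 × 60.083 = 180.249 g.
SiO2 wt% = 180.249 / 508.167 × 100 = 35.47%.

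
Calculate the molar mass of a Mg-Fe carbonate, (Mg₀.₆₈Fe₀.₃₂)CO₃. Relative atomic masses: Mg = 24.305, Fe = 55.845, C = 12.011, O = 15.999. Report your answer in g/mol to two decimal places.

M = 0.68·24.305 + 0.32·55.845 + 1·12.011 + 3·15.999

94.41 g/mol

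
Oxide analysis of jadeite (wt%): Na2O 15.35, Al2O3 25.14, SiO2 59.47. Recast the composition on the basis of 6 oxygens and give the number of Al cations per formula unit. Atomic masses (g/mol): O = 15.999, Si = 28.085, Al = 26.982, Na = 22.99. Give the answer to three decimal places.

Na2O (M=61.979): mol = 0.24766; Na = 0.49532, O = 0.24766.
Al2O3 (M=101.961): mol = 0.24656; Al = 0.49312, O = 0.73968.
SiO2 (M=60.083): mol = 0.98980; Si = 0.98980, O = 1.97960.
ΣO = 2.96694; factor = 6/ΣO = 2.02229.
Al apfu = 0.49312 × 2.02229 = 0.997.

0.997 Al apfu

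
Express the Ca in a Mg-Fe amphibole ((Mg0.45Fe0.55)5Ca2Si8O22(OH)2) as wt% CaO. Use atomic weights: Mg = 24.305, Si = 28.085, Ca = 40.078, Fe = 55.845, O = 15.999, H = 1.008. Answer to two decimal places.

12.47 wt%

Formula mass = 899.088 g/mol.
2 Ca → 2.0000 mol CaO per formula unit; M(CaO) = 56.077, so CaO mass = 112.154 g.
112.154/899.088 × 100 = 12.47 wt%.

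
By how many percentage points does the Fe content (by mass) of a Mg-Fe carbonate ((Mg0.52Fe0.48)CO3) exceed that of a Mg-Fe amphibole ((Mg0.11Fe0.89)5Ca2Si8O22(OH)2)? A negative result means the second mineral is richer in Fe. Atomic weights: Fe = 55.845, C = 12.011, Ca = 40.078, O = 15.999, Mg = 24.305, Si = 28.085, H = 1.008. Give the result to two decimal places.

0.87 percentage points

Fe in (Mg0.52Fe0.48)CO3: molar mass 99.452 g/mol; 0.48×55.845 = 26.806 g → 26.95 wt%.
Fe in (Mg0.11Fe0.89)5Ca2Si8O22(OH)2: molar mass 952.706 g/mol; 4.45×55.845 = 248.510 g → 26.08 wt%.
Difference = 26.95 − 26.08 = 0.87 percentage points.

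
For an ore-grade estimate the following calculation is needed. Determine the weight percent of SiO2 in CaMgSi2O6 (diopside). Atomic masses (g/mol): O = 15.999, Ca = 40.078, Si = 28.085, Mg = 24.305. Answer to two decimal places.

55.49 wt%

Molar mass of CaMgSi2O6 = 1·40.078 + 1·24.305 + 2·28.085 + 6·15.999 = 216.547 g/mol.
Each formula unit contains 2 Si, equivalent to 2/1 = 2.0000 mol SiO2.
M(SiO2) = 1×28.085 + 2×15.999 = 60.083 g/mol.
Mass of SiO2 per formula unit = 2.0000 × 60.083 = 120.166 g.
SiO2 wt% = 120.166 / 216.547 × 100 = 55.49%.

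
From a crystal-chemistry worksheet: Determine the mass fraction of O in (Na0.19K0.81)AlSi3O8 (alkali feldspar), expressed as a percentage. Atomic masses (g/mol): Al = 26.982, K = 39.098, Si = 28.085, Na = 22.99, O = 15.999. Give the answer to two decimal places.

Molar mass of (Na0.19K0.81)AlSi3O8: 0.19·22.99 + 0.81·39.098 + 1·26.982 + 3·28.085 + 8·15.999 = 275.266 g/mol.
Mass of O per formula unit: 8 × 15.999 = 127.992 g.
Weight fraction O = 127.992 / 275.266 = 0.4650.

46.50 weight percent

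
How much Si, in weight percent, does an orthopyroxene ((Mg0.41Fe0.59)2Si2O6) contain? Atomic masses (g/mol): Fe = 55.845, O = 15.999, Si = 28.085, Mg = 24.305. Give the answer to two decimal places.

M((Mg0.41Fe0.59)2Si2O6) = 237.991 g/mol.
Si contributes 2 × 28.085 = 56.170 g per mole.
56.170/237.991 = 0.2360 → 23.60%.

23.60 weight percent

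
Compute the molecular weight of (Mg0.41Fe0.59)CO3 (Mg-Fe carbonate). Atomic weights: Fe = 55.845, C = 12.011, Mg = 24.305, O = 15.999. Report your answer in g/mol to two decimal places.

102.92 g/mol

M = 0.41(24.305) + 0.59(55.845) + 1(12.011) + 3(15.999)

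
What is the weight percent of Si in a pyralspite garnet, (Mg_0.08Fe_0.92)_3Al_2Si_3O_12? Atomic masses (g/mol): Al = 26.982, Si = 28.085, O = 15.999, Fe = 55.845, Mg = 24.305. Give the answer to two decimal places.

M((Mg_0.08Fe_0.92)_3Al_2Si_3O_12) = 490.172 g/mol.
Si contributes 3 × 28.085 = 84.255 g per mole.
84.255/490.172 = 0.1719 → 17.19%.

17.19 wt%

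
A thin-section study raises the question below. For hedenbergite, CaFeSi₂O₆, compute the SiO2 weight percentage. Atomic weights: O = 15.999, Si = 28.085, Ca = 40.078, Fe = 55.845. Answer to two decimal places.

48.44 wt%

M(CaFeSi₂O₆) = 248.087 g/mol; M(SiO2) = 60.083 g/mol.
Moles SiO2 per formula unit = 2 Si ÷ 1 = 2.0000.
SiO2 fraction = (2.0000 × 60.083) / 248.087 = 120.166/248.087 = 0.4844.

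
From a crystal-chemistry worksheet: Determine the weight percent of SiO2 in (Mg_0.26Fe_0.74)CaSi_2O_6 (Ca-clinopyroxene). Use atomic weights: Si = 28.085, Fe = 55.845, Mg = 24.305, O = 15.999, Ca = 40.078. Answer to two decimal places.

50.09 wt%

Formula mass = 239.887 g/mol.
2 Si → 2.0000 mol SiO2 per formula unit; M(SiO2) = 60.083, so SiO2 mass = 120.166 g.
120.166/239.887 × 100 = 50.09 wt%.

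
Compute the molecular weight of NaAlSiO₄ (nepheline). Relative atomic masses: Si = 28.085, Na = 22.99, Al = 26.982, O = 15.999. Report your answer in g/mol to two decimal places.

142.05 g/mol

The formula mass is the sum 1(22.99) + 1(26.982) + 1(28.085) + 4(15.999).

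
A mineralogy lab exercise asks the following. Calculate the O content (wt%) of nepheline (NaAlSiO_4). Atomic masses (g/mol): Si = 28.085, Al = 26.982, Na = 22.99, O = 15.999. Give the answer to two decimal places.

45.05 wt%

Molar mass of NaAlSiO_4: 1×22.99 + 1×26.982 + 1×28.085 + 4×15.999 = 142.053 g/mol.
Mass of O per formula unit: 4 × 15.999 = 63.996 g.
Weight fraction O = 63.996 / 142.053 = 0.4505.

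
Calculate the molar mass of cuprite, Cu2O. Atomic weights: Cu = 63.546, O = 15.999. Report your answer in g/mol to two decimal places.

The formula mass is the sum 2×63.546 + 1×15.999.

143.09 g/mol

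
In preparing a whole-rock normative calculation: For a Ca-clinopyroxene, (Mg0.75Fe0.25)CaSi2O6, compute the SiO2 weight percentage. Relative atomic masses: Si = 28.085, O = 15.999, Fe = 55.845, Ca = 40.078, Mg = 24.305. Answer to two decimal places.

53.54 wt%

M((Mg0.75Fe0.25)CaSi2O6) = 224.432 g/mol; M(SiO2) = 60.083 g/mol.
Moles SiO2 per formula unit = 2 Si ÷ 1 = 2.0000.
SiO2 fraction = (2.0000 × 60.083) / 224.432 = 120.166/224.432 = 0.5354.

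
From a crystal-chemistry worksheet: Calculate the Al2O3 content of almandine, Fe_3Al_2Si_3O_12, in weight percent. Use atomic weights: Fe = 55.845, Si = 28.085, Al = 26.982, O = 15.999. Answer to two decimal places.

20.48 wt%

Formula mass = 497.742 g/mol.
2 Al → 1.0000 mol Al2O3 per formula unit; M(Al2O3) = 101.961, so Al2O3 mass = 101.961 g.
101.961/497.742 × 100 = 20.48 wt%.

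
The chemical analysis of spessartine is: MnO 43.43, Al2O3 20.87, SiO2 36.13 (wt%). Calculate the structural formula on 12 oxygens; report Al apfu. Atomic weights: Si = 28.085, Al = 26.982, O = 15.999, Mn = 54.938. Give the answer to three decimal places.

43.43 wt% MnO ÷ 70.937 g/mol = 0.61223 mol, giving 0.61223 Mn and 0.61223 O.
20.87 wt% Al2O3 ÷ 101.961 g/mol = 0.20469 mol, giving 0.40938 Al and 0.61407 O.
36.13 wt% SiO2 ÷ 60.083 g/mol = 0.60133 mol, giving 0.60133 Si and 1.20266 O.
Oxygen sums to 2.42896; scaling by 12/2.42896 = 4.94039 puts the formula on 12 O.
Al: 0.40938 × 4.94039 = 2.022 atoms per formula unit.

2.022 Al apfu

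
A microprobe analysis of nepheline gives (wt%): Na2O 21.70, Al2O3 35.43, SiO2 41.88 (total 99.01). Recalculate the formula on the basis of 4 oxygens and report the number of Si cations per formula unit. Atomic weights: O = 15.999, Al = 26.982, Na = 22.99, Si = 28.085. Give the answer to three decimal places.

Na2O (M=61.979): mol = 0.35012; Na = 0.70024, O = 0.35012.
Al2O3 (M=101.961): mol = 0.34749; Al = 0.69498, O = 1.04247.
SiO2 (M=60.083): mol = 0.69704; Si = 0.69704, O = 1.39408.
ΣO = 2.78667; factor = 4/ΣO = 1.43540.
Si apfu = 0.69704 × 1.43540 = 1.001.

1.001 Si apfu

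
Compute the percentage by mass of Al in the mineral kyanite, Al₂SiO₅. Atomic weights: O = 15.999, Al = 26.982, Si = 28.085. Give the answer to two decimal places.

Formula mass = 2×26.982 + 1×28.085 + 5×15.999 = 162.044 g/mol, of which 53.964 g is Al.
So Al makes up 53.964/162.044 = 0.3330 of the mass, i.e. 33.30%.

33.30 mass %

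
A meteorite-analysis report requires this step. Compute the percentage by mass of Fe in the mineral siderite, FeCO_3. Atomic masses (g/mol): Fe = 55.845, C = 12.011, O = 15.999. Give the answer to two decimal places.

48.20 mass %

Formula mass = 1×55.845 + 1×12.011 + 3×15.999 = 115.853 g/mol, of which 55.845 g is Fe.
So Fe makes up 55.845/115.853 = 0.4820 of the mass, i.e. 48.20%.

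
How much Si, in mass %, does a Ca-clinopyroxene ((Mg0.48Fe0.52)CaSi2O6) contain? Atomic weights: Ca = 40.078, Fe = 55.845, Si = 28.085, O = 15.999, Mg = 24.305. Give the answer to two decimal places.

Molar mass of (Mg0.48Fe0.52)CaSi2O6: 0.48×24.305 + 0.52×55.845 + 1×40.078 + 2×28.085 + 6×15.999 = 232.948 g/mol.
Mass of Si per formula unit: 2 × 28.085 = 56.170 g.
Weight fraction Si = 56.170 / 232.948 = 0.2411.

24.11 mass %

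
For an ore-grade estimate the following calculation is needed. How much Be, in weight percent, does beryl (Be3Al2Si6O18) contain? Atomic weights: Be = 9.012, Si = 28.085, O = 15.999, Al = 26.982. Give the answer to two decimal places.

M(Be3Al2Si6O18) = 537.492 g/mol.
Be contributes 3 × 9.012 = 27.036 g per mole.
27.036/537.492 = 0.0503 → 5.03%.

5.03 weight percent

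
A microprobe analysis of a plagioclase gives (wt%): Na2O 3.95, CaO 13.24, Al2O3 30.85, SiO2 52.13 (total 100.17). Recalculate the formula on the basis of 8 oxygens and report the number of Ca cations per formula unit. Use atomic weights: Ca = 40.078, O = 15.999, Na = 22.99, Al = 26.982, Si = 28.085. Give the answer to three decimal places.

0.642 Ca apfu

Na2O (M=61.979): mol = 0.06373; Na = 0.12746, O = 0.06373.
CaO (M=56.077): mol = 0.23610; Ca = 0.23610, O = 0.23610.
Al2O3 (M=101.961): mol = 0.30257; Al = 0.60514, O = 0.90771.
SiO2 (M=60.083): mol = 0.86763; Si = 0.86763, O = 1.73526.
ΣO = 2.94280; factor = 8/ΣO = 2.71850.
Ca apfu = 0.23610 × 2.71850 = 0.642.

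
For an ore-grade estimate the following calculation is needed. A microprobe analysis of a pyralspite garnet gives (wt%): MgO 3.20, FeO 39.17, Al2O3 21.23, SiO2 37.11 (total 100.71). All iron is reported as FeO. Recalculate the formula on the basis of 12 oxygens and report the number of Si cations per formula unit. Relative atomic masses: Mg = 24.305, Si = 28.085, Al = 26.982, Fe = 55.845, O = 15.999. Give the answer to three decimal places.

3.20 wt% MgO ÷ 40.304 g/mol = 0.07940 mol, giving 0.07940 Mg and 0.07940 O.
39.17 wt% FeO ÷ 71.844 g/mol = 0.54521 mol, giving 0.54521 Fe and 0.54521 O.
21.23 wt% Al2O3 ÷ 101.961 g/mol = 0.20822 mol, giving 0.41644 Al and 0.62466 O.
37.11 wt% SiO2 ÷ 60.083 g/mol = 0.61765 mol, giving 0.61765 Si and 1.23530 O.
Oxygen sums to 2.48457; scaling by 12/2.48457 = 4.82981 puts the formula on 12 O.
Si: 0.61765 × 4.82981 = 2.983 atoms per formula unit.

2.983 Si apfu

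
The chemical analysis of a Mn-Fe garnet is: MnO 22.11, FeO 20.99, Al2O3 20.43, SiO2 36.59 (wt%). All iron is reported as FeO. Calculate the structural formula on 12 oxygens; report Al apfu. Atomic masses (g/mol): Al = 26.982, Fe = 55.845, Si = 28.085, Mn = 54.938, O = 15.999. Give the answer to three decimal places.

1.985 Al apfu

MnO (M=70.937): mol = 0.31169; Mn = 0.31169, O = 0.31169.
FeO (M=71.844): mol = 0.29216; Fe = 0.29216, O = 0.29216.
Al2O3 (M=101.961): mol = 0.20037; Al = 0.40074, O = 0.60111.
SiO2 (M=60.083): mol = 0.60899; Si = 0.60899, O = 1.21798.
ΣO = 2.42294; factor = 12/ΣO = 4.95266.
Al apfu = 0.40074 × 4.95266 = 1.985.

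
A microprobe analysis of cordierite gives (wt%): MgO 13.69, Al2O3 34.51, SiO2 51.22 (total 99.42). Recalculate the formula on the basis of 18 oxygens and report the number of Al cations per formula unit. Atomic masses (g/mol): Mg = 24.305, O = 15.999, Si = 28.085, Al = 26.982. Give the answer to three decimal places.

3.982 Al apfu

MgO (M=40.304): mol = 0.33967; Mg = 0.33967, O = 0.33967.
Al2O3 (M=101.961): mol = 0.33846; Al = 0.67692, O = 1.01538.
SiO2 (M=60.083): mol = 0.85249; Si = 0.85249, O = 1.70498.
ΣO = 3.06003; factor = 18/ΣO = 5.88230.
Al apfu = 0.67692 × 5.88230 = 3.982.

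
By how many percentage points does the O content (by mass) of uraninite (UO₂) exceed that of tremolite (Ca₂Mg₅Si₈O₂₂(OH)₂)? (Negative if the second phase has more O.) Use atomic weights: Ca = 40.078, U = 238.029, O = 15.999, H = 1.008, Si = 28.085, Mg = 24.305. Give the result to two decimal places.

M(UO₂) = 270.027 g/mol, so wt% O = 31.998/270.027 × 100 = 11.85%.
M(Ca₂Mg₅Si₈O₂₂(OH)₂) = 812.353 g/mol, so wt% O = 383.976/812.353 × 100 = 47.27%.
11.85 − 47.27 = -35.42 pp.

-35.42 percentage points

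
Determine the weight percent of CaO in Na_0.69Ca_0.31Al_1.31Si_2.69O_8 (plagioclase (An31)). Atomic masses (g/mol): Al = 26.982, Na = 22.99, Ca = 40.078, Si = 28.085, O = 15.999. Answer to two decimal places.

6.51 wt%

Molar mass of Na_0.69Ca_0.31Al_1.31Si_2.69O_8 = 0.69*22.99 + 0.31*40.078 + 1.31*26.982 + 2.69*28.085 + 8*15.999 = 267.174 g/mol.
Each formula unit contains 0.31 Ca, equivalent to 0.31/1 = 0.3100 mol CaO.
M(CaO) = 1×40.078 + 1×15.999 = 56.077 g/mol.
Mass of CaO per formula unit = 0.3100 × 56.077 = 17.384 g.
CaO wt% = 17.384 / 267.174 × 100 = 6.51%.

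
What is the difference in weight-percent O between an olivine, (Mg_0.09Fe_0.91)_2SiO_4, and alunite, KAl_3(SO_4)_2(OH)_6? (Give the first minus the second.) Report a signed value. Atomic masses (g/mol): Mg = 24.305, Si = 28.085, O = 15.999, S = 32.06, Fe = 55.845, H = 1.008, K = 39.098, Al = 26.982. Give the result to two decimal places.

-21.77 percentage points

M((Mg_0.09Fe_0.91)_2SiO_4) = 198.094 g/mol, so wt% O = 63.996/198.094 × 100 = 32.31%.
M(KAl_3(SO_4)_2(OH)_6) = 414.198 g/mol, so wt% O = 223.986/414.198 × 100 = 54.08%.
32.31 − 54.08 = -21.77 pp.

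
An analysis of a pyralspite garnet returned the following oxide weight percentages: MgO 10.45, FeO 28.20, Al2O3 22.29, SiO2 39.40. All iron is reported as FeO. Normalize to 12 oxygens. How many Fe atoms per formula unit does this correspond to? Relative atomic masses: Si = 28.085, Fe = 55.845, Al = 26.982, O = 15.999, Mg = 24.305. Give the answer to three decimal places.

10.45 wt% MgO ÷ 40.304 g/mol = 0.25928 mol, giving 0.25928 Mg and 0.25928 O.
28.20 wt% FeO ÷ 71.844 g/mol = 0.39252 mol, giving 0.39252 Fe and 0.39252 O.
22.29 wt% Al2O3 ÷ 101.961 g/mol = 0.21861 mol, giving 0.43722 Al and 0.65583 O.
39.40 wt% SiO2 ÷ 60.083 g/mol = 0.65576 mol, giving 0.65576 Si and 1.31152 O.
Oxygen sums to 2.61915; scaling by 12/2.61915 = 4.58164 puts the formula on 12 O.
Fe: 0.39252 × 4.58164 = 1.798 atoms per formula unit.

1.798 Fe apfu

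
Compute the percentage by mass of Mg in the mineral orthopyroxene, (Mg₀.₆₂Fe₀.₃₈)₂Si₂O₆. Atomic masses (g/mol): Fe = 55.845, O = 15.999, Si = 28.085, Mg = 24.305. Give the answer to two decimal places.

M((Mg₀.₆₂Fe₀.₃₈)₂Si₂O₆) = 224.744 g/mol.
Mg contributes 1.24 × 24.305 = 30.138 g per mole.
30.138/224.744 = 0.1341 → 13.41%.

13.41 mass %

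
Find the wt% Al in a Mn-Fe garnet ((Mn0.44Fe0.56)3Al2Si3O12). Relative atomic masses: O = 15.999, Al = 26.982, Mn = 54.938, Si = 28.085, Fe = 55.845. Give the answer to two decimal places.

Formula mass = 1.32×54.938 + 1.68×55.845 + 2×26.982 + 3×28.085 + 12×15.999 = 496.545 g/mol, of which 53.964 g is Al.
So Al makes up 53.964/496.545 = 0.1087 of the mass, i.e. 10.87%.

10.87 wt%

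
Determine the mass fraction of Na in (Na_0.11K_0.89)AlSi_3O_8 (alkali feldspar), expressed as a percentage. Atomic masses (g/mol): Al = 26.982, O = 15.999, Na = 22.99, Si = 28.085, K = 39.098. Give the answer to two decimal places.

Formula mass = 0.11×22.99 + 0.89×39.098 + 1×26.982 + 3×28.085 + 8×15.999 = 276.555 g/mol, of which 2.529 g is Na.
So Na makes up 2.529/276.555 = 0.0091 of the mass, i.e. 0.91%.

0.91 wt%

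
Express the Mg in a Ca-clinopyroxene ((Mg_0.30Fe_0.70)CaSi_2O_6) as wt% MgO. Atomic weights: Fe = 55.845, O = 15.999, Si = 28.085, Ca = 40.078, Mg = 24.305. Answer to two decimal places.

5.07 wt%

Formula mass = 238.625 g/mol.
0.30 Mg → 0.3000 mol MgO per formula unit; M(MgO) = 40.304, so MgO mass = 12.091 g.
12.091/238.625 × 100 = 5.07 wt%.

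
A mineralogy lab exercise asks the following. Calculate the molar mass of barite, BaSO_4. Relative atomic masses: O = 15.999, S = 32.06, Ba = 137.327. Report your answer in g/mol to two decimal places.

Ba: 1 × 137.327 = 137.3270
S: 1 × 32.06 = 32.0600
O: 4 × 15.999 = 63.9960
Summing the contributions gives the formula mass.

233.38 g/mol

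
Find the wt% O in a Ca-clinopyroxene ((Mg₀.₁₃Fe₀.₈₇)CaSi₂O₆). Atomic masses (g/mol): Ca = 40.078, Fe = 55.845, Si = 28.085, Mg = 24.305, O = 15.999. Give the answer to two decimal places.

M((Mg₀.₁₃Fe₀.₈₇)CaSi₂O₆) = 243.987 g/mol.
O contributes 6 × 15.999 = 95.994 g per mole.
95.994/243.987 = 0.3934 → 39.34%.

39.34 mass %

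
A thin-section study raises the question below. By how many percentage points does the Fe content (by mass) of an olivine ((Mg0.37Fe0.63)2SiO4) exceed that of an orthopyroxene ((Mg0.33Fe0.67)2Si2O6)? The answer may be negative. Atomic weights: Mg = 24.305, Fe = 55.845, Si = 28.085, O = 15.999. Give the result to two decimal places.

M((Mg0.37Fe0.63)2SiO4) = 180.431 g/mol, so wt% Fe = 70.365/180.431 × 100 = 39.00%.
M((Mg0.33Fe0.67)2Si2O6) = 243.038 g/mol, so wt% Fe = 74.832/243.038 × 100 = 30.79%.
39.00 − 30.79 = 8.21 pp.

8.21 percentage points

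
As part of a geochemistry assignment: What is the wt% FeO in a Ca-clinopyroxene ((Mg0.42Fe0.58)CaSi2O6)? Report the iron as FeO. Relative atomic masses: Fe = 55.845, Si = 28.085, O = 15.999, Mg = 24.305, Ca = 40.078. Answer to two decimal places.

17.74 wt%

Molar mass of (Mg0.42Fe0.58)CaSi2O6 = 0.42×24.305 + 0.58×55.845 + 1×40.078 + 2×28.085 + 6×15.999 = 234.840 g/mol.
Each formula unit contains 0.58 Fe, equivalent to 0.58/1 = 0.5800 mol FeO.
M(FeO) = 1×55.845 + 1×15.999 = 71.844 g/mol.
Mass of FeO per formula unit = 0.5800 × 71.844 = 41.670 g.
FeO wt% = 41.670 / 234.840 × 100 = 17.74%.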